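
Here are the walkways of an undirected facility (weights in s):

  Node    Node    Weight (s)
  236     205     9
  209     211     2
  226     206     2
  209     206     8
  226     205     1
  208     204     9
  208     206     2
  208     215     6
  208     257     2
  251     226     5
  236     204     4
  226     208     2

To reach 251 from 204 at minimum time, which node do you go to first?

208

Enumerating some paths:
204 → 236 → 205 → 226 → 251: 4+9+1+5 = 19
204 → 208 → 206 → 226 → 251: 9+2+2+5 = 18
204 → 208 → 226 → 251: 9+2+5 = 16
Cheapest is 204 → 208 → 226 → 251 at 16 s.
So from 204 the first move is to 208.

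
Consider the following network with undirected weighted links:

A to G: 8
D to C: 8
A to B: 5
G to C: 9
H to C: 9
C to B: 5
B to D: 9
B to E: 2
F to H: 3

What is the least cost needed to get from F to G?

Running Dijkstra from F:
F: 0
H: 3  (via F)
C: 12  (via H)
B: 17  (via C)
E: 19  (via B)
D: 20  (via C)
G: 21  (via C)
Shortest route: F–H–C–G = 21.

21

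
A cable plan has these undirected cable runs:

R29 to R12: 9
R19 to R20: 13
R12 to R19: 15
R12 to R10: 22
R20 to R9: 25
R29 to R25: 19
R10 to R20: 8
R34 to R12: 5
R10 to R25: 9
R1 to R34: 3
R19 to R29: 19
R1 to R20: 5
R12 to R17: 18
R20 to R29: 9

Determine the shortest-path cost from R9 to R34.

33

Candidate routes:
R9 → R20 → R1 → R34: 25+5+3 = 33
R9 → R20 → R29 → R12 → R34: 25+9+9+5 = 48
The minimum is 33 via R9 → R20 → R1 → R34.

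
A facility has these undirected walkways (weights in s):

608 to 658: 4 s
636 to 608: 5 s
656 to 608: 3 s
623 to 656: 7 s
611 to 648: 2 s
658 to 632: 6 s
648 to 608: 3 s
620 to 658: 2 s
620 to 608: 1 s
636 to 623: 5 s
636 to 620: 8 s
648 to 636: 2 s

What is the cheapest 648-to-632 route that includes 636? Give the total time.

Shortest 648→636: 648 → 636 = 2
Best 636 to 632: 636 → 608 → 620 → 658 → 632 costing 14
Total via 636: 2 + 14 = 16 s.

16 s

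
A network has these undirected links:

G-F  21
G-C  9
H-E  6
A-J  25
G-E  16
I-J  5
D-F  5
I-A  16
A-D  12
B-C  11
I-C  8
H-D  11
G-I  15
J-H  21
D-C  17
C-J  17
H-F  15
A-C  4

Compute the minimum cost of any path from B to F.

32

Shortest distances from B:
B: 0
C: 11  (via B)
A: 15  (via C)
I: 19  (via C)
G: 20  (via C)
J: 24  (via I)
D: 27  (via A)
F: 32  (via D)
Shortest route: B → C → A → D → F = 32.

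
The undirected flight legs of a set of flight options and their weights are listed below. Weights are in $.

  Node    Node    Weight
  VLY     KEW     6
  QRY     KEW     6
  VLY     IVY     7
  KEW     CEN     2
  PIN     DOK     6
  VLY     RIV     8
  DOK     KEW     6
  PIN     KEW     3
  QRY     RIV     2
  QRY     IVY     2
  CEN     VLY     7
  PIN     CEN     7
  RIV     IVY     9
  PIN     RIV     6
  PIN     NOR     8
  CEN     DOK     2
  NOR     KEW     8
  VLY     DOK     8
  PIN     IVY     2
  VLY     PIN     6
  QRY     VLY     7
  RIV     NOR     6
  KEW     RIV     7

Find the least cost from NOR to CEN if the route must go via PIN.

Shortest NOR→PIN: NOR–PIN = 8
Shortest PIN→CEN: PIN–KEW–CEN = 5
Total via PIN: 8 + 5 = $13.

$13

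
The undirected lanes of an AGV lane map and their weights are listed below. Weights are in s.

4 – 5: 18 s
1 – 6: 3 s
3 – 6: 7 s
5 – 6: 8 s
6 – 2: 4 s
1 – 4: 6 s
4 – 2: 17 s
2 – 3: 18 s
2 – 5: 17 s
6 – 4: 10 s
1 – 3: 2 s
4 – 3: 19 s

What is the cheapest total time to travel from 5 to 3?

13 s

Running Dijkstra from 5:
5: 0
6: 8  (via 5)
1: 11  (via 6)
2: 12  (via 6)
3: 13  (via 1)
Shortest route: 5–6–1–3 = 13 s.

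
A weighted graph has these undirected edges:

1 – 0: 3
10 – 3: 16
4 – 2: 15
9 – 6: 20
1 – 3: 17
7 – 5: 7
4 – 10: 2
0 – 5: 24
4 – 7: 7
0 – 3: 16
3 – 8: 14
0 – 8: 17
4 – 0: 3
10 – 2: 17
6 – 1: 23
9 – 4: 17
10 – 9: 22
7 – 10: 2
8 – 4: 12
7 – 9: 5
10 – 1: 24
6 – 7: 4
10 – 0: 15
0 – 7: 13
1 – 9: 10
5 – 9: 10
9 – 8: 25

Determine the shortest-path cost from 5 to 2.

Candidate routes:
5 - 7 - 10 - 2: 7+2+17 = 26
5 - 7 - 4 - 10 - 2: 7+7+2+17 = 33
5 - 7 - 4 - 2: 7+7+15 = 29
The minimum is 26 via 5 - 7 - 10 - 2.

26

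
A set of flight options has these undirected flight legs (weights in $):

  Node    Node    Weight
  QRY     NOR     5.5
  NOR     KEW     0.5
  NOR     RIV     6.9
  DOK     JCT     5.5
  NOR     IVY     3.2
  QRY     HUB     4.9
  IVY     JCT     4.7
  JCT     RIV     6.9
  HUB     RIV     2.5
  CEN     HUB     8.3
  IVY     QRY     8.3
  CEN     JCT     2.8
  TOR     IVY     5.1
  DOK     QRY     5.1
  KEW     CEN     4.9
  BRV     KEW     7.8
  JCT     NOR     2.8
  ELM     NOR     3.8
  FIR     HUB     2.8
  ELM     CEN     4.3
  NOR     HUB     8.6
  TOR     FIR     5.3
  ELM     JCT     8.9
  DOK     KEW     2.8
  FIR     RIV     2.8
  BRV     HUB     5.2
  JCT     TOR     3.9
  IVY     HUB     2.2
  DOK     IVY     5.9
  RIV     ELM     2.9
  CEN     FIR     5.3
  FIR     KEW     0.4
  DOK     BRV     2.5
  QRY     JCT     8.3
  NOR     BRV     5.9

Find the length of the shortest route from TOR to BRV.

$11

Shortest distances from TOR:
TOR: 0
JCT: 3.9  (via TOR)
IVY: 5.1  (via TOR)
FIR: 5.3  (via TOR)
KEW: 5.7  (via FIR)
NOR: 6.2  (via KEW)
CEN: 6.7  (via JCT)
HUB: 7.3  (via IVY)
RIV: 8.1  (via FIR)
DOK: 8.5  (via KEW)
ELM: 10  (via NOR)
BRV: 11  (via DOK)
Shortest route: TOR–FIR–KEW–DOK–BRV = $11.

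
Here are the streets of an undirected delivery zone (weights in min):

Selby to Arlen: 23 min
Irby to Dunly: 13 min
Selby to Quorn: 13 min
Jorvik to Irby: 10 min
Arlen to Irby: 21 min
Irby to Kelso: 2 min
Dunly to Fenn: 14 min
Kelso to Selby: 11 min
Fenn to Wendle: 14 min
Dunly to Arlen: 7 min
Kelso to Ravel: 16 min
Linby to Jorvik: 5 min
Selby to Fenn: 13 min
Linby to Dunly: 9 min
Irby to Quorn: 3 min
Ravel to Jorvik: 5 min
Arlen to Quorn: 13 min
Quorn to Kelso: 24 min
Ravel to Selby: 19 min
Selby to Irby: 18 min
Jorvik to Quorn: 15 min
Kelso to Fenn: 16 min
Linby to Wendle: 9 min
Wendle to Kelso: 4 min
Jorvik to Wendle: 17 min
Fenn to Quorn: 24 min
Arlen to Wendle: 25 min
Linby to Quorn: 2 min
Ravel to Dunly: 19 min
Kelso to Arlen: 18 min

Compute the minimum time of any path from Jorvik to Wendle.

Settle nodes by increasing distance from Jorvik:
Jorvik: 0
Ravel: 5  (via Jorvik)
Linby: 5  (via Jorvik)
Quorn: 7  (via Linby)
Irby: 10  (via Jorvik)
Kelso: 12  (via Irby)
Dunly: 14  (via Linby)
Wendle: 14  (via Linby)
Shortest route: Jorvik–Linby–Wendle = 14 min.

14 min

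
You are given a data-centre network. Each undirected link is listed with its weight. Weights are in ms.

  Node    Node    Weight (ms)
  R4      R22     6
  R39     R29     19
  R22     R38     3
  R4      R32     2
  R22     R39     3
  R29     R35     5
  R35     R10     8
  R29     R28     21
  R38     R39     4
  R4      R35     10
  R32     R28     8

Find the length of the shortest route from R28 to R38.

19 ms

Settle nodes by increasing distance from R28:
R28: 0
R32: 8  (via R28)
R4: 10  (via R32)
R22: 16  (via R4)
R38: 19  (via R22)
Shortest route: R28 → R32 → R4 → R22 → R38 = 19 ms.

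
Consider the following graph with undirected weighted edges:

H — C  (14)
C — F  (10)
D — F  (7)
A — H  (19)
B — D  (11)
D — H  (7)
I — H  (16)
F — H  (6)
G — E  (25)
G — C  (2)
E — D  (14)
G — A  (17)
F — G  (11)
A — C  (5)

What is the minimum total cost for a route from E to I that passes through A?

Best E to A: E → G → C → A costing 32
Shortest A→I: A → H → I = 35
Total via A: 32 + 35 = 67.

67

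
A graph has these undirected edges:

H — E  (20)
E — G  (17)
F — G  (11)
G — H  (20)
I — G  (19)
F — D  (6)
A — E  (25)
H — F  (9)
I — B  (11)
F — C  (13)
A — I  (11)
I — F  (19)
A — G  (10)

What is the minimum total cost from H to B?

39

Compare a few routes:
H - F - I - B: 9+19+11 = 39
H - G - I - B: 20+19+11 = 50
The minimum is 39 via H - F - I - B.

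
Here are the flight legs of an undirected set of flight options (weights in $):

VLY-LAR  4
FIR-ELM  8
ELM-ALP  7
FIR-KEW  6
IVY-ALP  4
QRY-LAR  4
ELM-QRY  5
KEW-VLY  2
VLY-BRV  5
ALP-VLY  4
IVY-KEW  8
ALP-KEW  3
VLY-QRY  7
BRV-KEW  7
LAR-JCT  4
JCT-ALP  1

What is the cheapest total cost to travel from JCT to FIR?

$10

Enumerating some paths:
JCT–ALP–VLY–KEW–FIR: 1+4+2+6 = 13
JCT–ALP–KEW–FIR: 1+3+6 = 10
Cheapest is JCT–ALP–KEW–FIR at $10.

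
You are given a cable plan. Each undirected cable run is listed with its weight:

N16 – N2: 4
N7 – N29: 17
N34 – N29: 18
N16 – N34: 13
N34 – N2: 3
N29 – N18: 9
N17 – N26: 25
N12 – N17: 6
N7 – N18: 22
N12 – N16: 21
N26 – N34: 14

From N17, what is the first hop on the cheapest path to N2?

Enumerating some paths:
N17 - N12 - N16 - N2: 6+21+4 = 31
N17 - N12 - N16 - N34 - N2: 6+21+13+3 = 43
N17 - N26 - N34 - N2: 25+14+3 = 42
The minimum is 31 via N17 - N12 - N16 - N2.
So from N17 the first move is to N12.

N12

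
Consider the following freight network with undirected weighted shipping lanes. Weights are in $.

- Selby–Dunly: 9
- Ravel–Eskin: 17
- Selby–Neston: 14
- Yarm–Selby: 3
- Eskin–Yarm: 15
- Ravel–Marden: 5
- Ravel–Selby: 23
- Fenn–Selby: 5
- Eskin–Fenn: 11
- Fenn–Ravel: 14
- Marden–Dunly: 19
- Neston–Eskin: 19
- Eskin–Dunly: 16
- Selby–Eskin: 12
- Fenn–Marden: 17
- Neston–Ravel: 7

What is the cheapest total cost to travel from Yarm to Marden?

$25

Settle nodes by increasing distance from Yarm:
Yarm: 0
Selby: 3  (via Yarm)
Fenn: 8  (via Selby)
Dunly: 12  (via Selby)
Eskin: 15  (via Yarm)
Neston: 17  (via Selby)
Ravel: 22  (via Fenn)
Marden: 25  (via Fenn)
Shortest route: Yarm → Selby → Fenn → Marden = $25.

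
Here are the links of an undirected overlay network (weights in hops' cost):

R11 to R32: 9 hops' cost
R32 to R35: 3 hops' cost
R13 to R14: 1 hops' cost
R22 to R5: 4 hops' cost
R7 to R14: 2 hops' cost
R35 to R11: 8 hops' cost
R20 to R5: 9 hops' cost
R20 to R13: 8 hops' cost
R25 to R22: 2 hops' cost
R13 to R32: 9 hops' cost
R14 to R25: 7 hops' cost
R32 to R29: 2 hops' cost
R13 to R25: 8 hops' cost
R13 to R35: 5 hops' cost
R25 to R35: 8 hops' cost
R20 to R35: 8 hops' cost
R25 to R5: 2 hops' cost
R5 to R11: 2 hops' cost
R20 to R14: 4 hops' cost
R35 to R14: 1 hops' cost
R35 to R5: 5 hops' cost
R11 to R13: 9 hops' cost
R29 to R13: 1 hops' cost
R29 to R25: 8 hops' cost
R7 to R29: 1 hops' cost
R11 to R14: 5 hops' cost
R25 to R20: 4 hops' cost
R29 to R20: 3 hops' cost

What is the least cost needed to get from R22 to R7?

10 hops' cost

Enumerating some paths:
R22 → R25 → R14 → R7: 2+7+2 = 11
R22 → R25 → R20 → R29 → R7: 2+4+3+1 = 10
R22 → R25 → R29 → R7: 2+8+1 = 11
Cheapest is R22 → R25 → R20 → R29 → R7 at 10 hops' cost.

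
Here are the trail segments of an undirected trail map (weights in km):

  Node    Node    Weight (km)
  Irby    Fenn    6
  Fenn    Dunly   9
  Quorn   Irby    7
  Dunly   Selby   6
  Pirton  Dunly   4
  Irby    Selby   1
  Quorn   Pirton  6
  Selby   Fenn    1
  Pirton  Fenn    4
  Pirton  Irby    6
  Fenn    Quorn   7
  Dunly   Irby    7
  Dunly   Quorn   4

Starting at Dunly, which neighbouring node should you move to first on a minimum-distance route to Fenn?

Enumerating some paths:
Dunly–Pirton–Fenn: 4+4 = 8
Dunly–Selby–Fenn: 6+1 = 7
The minimum is 7 km via Dunly–Selby–Fenn.
So from Dunly the first move is to Selby.

Selby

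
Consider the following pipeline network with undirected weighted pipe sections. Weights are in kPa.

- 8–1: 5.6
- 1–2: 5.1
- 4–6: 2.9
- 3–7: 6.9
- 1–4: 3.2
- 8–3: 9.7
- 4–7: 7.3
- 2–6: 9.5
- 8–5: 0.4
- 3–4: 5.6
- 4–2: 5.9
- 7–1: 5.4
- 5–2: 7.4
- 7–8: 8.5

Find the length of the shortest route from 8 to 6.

11.7 kPa

Enumerating some paths:
8 - 1 - 4 - 6: 5.6+3.2+2.9 = 11.7
8 - 5 - 2 - 4 - 6: 0.4+7.4+5.9+2.9 = 16.6
The minimum is 11.7 kPa via 8 - 1 - 4 - 6.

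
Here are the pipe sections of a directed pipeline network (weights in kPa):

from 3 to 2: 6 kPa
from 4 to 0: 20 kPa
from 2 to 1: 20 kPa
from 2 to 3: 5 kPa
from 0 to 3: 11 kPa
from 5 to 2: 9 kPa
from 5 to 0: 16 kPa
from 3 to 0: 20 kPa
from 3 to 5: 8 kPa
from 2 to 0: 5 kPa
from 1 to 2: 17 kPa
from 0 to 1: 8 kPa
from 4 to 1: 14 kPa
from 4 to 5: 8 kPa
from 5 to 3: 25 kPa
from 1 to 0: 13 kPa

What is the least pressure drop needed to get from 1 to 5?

Candidate routes:
1–2–0–3–5: 17+5+11+8 = 41
1–2–3–5: 17+5+8 = 30
1–0–3–5: 13+11+8 = 32
The minimum is 30 kPa via 1–2–3–5.

30 kPa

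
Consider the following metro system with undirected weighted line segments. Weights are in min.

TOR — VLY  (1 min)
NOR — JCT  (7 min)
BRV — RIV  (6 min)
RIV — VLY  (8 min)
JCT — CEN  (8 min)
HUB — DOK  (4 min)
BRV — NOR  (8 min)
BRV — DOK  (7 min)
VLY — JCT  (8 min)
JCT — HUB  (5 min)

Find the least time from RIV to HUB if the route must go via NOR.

26 min

Shortest RIV→NOR: RIV–BRV–NOR = 14
Best NOR to HUB: NOR–JCT–HUB costing 12
Total via NOR: 14 + 12 = 26 min.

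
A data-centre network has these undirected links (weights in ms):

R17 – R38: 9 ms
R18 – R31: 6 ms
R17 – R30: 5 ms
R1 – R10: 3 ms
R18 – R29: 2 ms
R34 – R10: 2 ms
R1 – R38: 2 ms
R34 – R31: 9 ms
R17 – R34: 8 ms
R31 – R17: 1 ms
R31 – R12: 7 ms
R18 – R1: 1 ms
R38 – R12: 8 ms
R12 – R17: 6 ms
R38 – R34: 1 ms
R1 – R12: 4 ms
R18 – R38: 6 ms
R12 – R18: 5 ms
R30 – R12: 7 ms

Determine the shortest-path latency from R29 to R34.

6 ms

Compare a few routes:
R29 → R18 → R1 → R38 → R34: 2+1+2+1 = 6
R29 → R18 → R1 → R10 → R34: 2+1+3+2 = 8
Cheapest is R29 → R18 → R1 → R38 → R34 at 6 ms.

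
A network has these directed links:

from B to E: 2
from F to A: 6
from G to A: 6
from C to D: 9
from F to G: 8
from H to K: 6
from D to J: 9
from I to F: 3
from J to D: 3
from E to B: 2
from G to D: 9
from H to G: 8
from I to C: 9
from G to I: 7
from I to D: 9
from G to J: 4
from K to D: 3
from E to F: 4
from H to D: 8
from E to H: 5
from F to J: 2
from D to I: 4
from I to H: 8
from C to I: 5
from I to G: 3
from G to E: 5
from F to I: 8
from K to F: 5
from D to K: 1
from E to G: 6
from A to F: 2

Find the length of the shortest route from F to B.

Shortest distances from F:
F: 0
J: 2  (via F)
D: 5  (via J)
A: 6  (via F)
K: 6  (via D)
G: 8  (via F)
I: 8  (via F)
E: 13  (via G)
B: 15  (via E)
Shortest route: F → G → E → B = 15.

15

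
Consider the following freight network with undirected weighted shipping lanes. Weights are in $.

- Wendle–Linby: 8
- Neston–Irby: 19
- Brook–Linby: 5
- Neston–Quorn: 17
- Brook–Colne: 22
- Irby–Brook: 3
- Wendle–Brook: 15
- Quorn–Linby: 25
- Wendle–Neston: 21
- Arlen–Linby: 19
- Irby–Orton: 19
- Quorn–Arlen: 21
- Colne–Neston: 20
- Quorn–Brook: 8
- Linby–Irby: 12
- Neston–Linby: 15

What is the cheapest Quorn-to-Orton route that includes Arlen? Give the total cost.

Shortest Quorn→Arlen: Quorn → Arlen = 21
Shortest Arlen→Orton: Arlen → Linby → Brook → Irby → Orton = 46
Total via Arlen: 21 + 46 = $67.

$67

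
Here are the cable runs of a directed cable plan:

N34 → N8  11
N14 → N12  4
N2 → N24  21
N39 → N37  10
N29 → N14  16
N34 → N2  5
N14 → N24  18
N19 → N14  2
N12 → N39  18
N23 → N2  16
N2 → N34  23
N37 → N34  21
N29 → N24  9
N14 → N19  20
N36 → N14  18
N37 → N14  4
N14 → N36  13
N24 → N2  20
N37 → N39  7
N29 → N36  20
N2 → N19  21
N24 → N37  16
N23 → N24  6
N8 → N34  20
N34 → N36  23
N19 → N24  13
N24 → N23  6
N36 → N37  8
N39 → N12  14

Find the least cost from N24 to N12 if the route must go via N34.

Shortest N24→N34: N24 → N37 → N34 = 37
Best N34 to N12: N34 → N2 → N19 → N14 → N12 costing 32
Total via N34: 37 + 32 = 69.

69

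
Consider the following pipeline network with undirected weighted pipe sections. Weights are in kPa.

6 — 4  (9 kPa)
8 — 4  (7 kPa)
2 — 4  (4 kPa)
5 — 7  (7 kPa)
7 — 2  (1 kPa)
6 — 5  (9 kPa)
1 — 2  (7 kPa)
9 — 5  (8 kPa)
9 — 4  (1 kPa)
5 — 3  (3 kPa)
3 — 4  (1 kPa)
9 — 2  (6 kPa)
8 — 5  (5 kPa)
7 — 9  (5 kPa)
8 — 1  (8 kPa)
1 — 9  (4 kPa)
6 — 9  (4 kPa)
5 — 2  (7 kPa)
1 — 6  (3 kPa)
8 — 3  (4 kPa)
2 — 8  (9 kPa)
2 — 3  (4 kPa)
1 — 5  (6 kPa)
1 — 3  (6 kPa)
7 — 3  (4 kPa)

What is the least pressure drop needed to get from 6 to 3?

6 kPa

Candidate routes:
6 → 9 → 4 → 3: 4+1+1 = 6
6 → 1 → 9 → 4 → 3: 3+4+1+1 = 9
6 → 4 → 3: 9+1 = 10
6 → 1 → 3: 3+6 = 9
The minimum is 6 kPa via 6 → 9 → 4 → 3.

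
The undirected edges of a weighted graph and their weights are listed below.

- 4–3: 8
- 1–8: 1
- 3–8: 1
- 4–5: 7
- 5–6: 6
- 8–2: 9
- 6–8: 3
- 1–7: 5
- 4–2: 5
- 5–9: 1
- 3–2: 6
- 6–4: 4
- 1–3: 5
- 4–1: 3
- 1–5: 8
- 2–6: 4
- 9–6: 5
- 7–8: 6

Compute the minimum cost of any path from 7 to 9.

14

Compare a few routes:
7 - 1 - 8 - 6 - 5 - 9: 5+1+3+6+1 = 16
7 - 8 - 6 - 9: 6+3+5 = 14
The minimum is 14 via 7 - 8 - 6 - 9.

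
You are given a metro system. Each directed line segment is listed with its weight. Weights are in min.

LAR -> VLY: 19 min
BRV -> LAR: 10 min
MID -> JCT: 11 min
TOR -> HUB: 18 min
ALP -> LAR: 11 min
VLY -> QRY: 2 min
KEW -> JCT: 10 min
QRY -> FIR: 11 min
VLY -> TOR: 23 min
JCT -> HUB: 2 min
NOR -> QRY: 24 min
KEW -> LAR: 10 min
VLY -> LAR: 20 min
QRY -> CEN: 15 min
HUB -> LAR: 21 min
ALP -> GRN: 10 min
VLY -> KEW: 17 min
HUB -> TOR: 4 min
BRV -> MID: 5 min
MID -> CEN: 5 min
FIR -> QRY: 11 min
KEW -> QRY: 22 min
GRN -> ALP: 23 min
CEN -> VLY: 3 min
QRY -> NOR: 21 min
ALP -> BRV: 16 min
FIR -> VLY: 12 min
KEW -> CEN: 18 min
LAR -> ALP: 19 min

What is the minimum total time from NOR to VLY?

42 min

Shortest distances from NOR:
NOR: 0
QRY: 24  (via NOR)
FIR: 35  (via QRY)
CEN: 39  (via QRY)
VLY: 42  (via CEN)
Shortest route: NOR → QRY → CEN → VLY = 42 min.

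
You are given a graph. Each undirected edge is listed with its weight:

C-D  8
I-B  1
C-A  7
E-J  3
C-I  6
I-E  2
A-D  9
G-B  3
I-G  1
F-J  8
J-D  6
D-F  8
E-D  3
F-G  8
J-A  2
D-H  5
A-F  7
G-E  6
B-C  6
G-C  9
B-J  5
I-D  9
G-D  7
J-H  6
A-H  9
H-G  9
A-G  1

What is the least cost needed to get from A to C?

7

Shortest distances from A:
A: 0
G: 1  (via A)
I: 2  (via G)
J: 2  (via A)
B: 3  (via I)
E: 4  (via I)
C: 7  (via A)
Shortest route: A–C = 7.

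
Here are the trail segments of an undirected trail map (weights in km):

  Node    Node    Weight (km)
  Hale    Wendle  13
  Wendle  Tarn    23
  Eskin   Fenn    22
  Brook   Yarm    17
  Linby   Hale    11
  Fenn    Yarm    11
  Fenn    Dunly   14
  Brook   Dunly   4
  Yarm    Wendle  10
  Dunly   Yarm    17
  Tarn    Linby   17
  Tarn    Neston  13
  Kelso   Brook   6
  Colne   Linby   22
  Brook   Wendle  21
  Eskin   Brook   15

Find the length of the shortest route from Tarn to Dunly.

Settle nodes by increasing distance from Tarn:
Tarn: 0
Neston: 13  (via Tarn)
Linby: 17  (via Tarn)
Wendle: 23  (via Tarn)
Hale: 28  (via Linby)
Yarm: 33  (via Wendle)
Colne: 39  (via Linby)
Brook: 44  (via Wendle)
Fenn: 44  (via Yarm)
Dunly: 48  (via Brook)
Shortest route: Tarn–Wendle–Brook–Dunly = 48 km.

48 km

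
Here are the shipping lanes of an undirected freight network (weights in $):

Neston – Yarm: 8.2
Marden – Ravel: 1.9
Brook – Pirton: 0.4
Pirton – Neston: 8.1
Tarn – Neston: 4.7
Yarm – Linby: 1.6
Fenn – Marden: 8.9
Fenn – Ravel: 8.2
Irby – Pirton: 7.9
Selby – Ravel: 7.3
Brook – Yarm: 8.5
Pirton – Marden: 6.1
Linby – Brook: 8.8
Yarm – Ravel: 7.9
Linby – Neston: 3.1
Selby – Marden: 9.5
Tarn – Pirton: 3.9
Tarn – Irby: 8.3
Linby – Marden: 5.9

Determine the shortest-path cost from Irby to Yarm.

Settle nodes by increasing distance from Irby:
Irby: 0
Pirton: 7.9  (via Irby)
Brook: 8.3  (via Pirton)
Tarn: 8.3  (via Irby)
Neston: 13  (via Tarn)
Marden: 14  (via Pirton)
Ravel: 15.9  (via Marden)
Linby: 16.1  (via Neston)
Yarm: 16.8  (via Brook)
Shortest route: Irby → Pirton → Brook → Yarm = $16.8.

$16.8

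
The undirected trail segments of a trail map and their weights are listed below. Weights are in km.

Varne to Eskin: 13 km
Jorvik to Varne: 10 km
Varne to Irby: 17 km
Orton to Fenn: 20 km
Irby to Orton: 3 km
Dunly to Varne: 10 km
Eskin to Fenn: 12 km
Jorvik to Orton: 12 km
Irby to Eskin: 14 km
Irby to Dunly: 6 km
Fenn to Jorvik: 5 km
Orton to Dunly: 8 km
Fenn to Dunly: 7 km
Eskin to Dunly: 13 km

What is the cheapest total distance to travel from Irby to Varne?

Candidate routes:
Irby–Orton–Dunly–Varne: 3+8+10 = 21
Irby–Dunly–Varne: 6+10 = 16
Irby–Orton–Jorvik–Varne: 3+12+10 = 25
Irby–Varne: 17 = 17
Cheapest is Irby–Dunly–Varne at 16 km.

16 km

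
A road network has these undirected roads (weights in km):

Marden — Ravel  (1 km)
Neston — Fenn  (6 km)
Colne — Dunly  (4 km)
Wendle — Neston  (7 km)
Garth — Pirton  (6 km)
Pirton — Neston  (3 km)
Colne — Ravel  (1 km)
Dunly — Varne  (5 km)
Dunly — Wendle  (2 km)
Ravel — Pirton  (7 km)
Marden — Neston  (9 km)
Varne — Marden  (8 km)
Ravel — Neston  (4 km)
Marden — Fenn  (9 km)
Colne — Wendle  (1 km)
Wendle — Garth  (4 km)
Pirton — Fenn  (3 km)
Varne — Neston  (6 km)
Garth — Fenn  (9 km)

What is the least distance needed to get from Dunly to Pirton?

11 km

Enumerating some paths:
Dunly–Wendle–Garth–Pirton: 2+4+6 = 12
Dunly–Colne–Ravel–Neston–Pirton: 4+1+4+3 = 12
Dunly–Colne–Ravel–Pirton: 4+1+7 = 12
Dunly–Wendle–Colne–Ravel–Pirton: 2+1+1+7 = 11
The minimum is 11 km via Dunly–Wendle–Colne–Ravel–Pirton.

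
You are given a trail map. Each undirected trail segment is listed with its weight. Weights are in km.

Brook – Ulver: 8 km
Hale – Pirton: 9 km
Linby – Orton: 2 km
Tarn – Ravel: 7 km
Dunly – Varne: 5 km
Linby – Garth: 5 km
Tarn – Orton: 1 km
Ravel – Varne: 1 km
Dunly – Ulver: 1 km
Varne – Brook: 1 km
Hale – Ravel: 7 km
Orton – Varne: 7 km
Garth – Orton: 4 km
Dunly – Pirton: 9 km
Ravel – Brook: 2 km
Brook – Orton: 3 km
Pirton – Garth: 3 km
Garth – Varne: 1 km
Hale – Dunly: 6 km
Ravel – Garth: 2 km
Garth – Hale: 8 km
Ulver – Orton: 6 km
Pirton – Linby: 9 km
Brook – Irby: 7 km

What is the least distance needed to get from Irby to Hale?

16 km

Shortest distances from Irby:
Irby: 0
Brook: 7  (via Irby)
Varne: 8  (via Brook)
Ravel: 9  (via Brook)
Garth: 9  (via Varne)
Orton: 10  (via Brook)
Tarn: 11  (via Orton)
Linby: 12  (via Orton)
Pirton: 12  (via Garth)
Dunly: 13  (via Varne)
Ulver: 14  (via Dunly)
Hale: 16  (via Ravel)
Shortest route: Irby → Brook → Ravel → Hale = 16 km.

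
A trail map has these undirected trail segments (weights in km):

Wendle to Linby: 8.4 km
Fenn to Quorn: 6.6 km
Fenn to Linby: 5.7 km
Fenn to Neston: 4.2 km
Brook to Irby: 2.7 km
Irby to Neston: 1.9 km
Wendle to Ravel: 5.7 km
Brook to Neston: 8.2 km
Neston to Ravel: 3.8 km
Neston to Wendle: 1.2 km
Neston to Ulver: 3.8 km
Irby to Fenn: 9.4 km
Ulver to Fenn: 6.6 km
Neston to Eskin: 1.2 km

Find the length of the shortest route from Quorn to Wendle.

12 km

Shortest distances from Quorn:
Quorn: 0
Fenn: 6.6  (via Quorn)
Neston: 10.8  (via Fenn)
Wendle: 12  (via Neston)
Shortest route: Quorn–Fenn–Neston–Wendle = 12 km.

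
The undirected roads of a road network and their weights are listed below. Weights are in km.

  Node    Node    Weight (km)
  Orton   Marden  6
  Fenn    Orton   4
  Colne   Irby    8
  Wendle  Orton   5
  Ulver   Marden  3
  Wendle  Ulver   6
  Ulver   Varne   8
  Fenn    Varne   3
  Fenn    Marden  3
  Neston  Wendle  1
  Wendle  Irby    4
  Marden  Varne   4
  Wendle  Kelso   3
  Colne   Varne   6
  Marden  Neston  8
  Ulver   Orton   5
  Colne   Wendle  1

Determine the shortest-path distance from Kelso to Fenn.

12 km

Compare a few routes:
Kelso - Wendle - Orton - Fenn: 3+5+4 = 12
Kelso - Wendle - Colne - Varne - Fenn: 3+1+6+3 = 13
Cheapest is Kelso - Wendle - Orton - Fenn at 12 km.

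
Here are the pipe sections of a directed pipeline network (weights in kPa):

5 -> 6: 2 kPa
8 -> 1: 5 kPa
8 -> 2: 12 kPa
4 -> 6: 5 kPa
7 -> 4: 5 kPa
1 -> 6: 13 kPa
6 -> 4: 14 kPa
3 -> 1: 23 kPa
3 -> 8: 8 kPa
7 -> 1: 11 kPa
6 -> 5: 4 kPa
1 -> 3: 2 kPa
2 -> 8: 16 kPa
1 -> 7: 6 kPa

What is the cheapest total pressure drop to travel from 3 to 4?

24 kPa

Enumerating some paths:
3 → 1 → 7 → 4: 23+6+5 = 34
3 → 8 → 1 → 6 → 4: 8+5+13+14 = 40
3 → 8 → 1 → 7 → 4: 8+5+6+5 = 24
The minimum is 24 kPa via 3 → 8 → 1 → 7 → 4.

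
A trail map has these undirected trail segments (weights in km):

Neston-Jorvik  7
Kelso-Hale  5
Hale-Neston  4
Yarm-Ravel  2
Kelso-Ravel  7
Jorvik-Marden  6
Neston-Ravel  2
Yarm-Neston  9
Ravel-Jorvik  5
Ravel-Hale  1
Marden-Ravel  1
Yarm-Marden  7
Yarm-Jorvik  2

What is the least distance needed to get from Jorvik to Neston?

Settle nodes by increasing distance from Jorvik:
Jorvik: 0
Yarm: 2  (via Jorvik)
Ravel: 4  (via Yarm)
Marden: 5  (via Ravel)
Hale: 5  (via Ravel)
Neston: 6  (via Ravel)
Shortest route: Jorvik → Yarm → Ravel → Neston = 6 km.

6 km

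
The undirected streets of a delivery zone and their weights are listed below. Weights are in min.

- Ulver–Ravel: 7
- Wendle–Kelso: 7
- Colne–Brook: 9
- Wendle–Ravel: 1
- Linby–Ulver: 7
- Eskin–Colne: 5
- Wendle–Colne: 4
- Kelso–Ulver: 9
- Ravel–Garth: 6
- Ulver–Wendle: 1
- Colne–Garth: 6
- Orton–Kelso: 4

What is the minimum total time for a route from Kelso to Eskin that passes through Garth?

Shortest Kelso→Garth: Kelso → Wendle → Ravel → Garth = 14
Best Garth to Eskin: Garth → Colne → Eskin costing 11
Total via Garth: 14 + 11 = 25 min.

25 min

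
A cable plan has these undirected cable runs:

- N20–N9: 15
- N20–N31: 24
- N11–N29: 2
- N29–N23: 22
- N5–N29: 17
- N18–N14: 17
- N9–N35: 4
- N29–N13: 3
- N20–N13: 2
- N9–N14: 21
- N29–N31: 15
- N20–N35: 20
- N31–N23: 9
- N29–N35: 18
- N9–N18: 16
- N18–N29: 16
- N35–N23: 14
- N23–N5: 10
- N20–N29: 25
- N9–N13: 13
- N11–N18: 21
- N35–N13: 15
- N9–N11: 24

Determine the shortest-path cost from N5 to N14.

Compare a few routes:
N5 → N23 → N35 → N9 → N14: 10+14+4+21 = 49
N5 → N29 → N11 → N18 → N14: 17+2+21+17 = 57
N5 → N29 → N18 → N14: 17+16+17 = 50
N5 → N29 → N13 → N9 → N14: 17+3+13+21 = 54
Cheapest is N5 → N23 → N35 → N9 → N14 at 49.

49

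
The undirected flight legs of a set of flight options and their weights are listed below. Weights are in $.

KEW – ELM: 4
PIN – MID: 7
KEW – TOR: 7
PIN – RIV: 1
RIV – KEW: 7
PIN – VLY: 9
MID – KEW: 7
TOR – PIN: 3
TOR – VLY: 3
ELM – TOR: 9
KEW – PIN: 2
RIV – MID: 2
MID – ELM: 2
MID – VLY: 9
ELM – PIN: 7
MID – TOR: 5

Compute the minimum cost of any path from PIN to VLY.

$6

Shortest distances from PIN:
PIN: 0
RIV: 1  (via PIN)
KEW: 2  (via PIN)
MID: 3  (via RIV)
TOR: 3  (via PIN)
ELM: 5  (via MID)
VLY: 6  (via TOR)
Shortest route: PIN → TOR → VLY = $6.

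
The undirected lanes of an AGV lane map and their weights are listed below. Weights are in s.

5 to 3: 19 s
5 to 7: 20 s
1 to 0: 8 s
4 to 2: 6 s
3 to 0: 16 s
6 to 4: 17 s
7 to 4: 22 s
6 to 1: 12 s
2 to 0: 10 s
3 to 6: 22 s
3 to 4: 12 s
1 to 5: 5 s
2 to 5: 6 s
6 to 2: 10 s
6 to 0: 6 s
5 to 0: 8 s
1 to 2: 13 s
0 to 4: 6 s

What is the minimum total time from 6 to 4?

12 s

Candidate routes:
6 → 4: 17 = 17
6 → 2 → 4: 10+6 = 16
6 → 0 → 4: 6+6 = 12
Cheapest is 6 → 0 → 4 at 12 s.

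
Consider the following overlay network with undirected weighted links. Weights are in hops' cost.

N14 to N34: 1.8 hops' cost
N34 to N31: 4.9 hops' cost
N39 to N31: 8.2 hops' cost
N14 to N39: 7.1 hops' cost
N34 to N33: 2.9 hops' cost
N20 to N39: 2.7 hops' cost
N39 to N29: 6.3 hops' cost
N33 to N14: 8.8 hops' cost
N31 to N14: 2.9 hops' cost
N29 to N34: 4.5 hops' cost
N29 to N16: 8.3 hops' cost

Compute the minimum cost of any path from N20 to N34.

11.6 hops' cost

Settle nodes by increasing distance from N20:
N20: 0
N39: 2.7  (via N20)
N29: 9  (via N39)
N14: 9.8  (via N39)
N31: 10.9  (via N39)
N34: 11.6  (via N14)
Shortest route: N20–N39–N14–N34 = 11.6 hops' cost.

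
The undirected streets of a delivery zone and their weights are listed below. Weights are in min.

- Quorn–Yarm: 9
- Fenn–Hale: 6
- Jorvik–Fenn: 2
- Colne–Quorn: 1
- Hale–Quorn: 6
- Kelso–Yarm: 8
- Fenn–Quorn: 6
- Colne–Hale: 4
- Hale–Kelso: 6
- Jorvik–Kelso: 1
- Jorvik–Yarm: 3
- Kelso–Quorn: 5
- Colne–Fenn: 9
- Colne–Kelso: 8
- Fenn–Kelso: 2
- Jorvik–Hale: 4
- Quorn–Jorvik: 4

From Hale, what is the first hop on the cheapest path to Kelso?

Jorvik

Enumerating some paths:
Hale - Jorvik - Kelso: 4+1 = 5
Hale - Jorvik - Fenn - Kelso: 4+2+2 = 8
Hale - Fenn - Kelso: 6+2 = 8
Hale - Kelso: 6 = 6
Cheapest is Hale - Jorvik - Kelso at 5 min.
So from Hale the first move is to Jorvik.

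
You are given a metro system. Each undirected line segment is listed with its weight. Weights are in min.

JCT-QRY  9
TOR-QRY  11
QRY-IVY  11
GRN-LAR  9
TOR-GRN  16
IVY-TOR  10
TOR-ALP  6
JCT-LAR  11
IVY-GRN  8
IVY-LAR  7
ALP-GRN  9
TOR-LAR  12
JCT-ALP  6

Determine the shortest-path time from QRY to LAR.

18 min

Compare a few routes:
QRY → IVY → LAR: 11+7 = 18
QRY → TOR → LAR: 11+12 = 23
QRY → TOR → IVY → LAR: 11+10+7 = 28
QRY → JCT → LAR: 9+11 = 20
The minimum is 18 min via QRY → IVY → LAR.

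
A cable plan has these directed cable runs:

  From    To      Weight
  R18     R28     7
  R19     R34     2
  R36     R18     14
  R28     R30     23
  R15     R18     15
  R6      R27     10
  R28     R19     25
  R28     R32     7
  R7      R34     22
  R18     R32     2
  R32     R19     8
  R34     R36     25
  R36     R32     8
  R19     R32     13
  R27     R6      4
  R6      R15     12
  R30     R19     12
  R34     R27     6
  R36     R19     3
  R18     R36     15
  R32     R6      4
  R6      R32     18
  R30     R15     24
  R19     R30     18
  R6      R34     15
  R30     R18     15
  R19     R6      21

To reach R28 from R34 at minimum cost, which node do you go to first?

R27

Compare a few routes:
R34–R27–R6–R15–R18–R28: 6+4+12+15+7 = 44
R34–R36–R18–R28: 25+14+7 = 46
The minimum is 44 via R34–R27–R6–R15–R18–R28.
So from R34 the first move is to R27.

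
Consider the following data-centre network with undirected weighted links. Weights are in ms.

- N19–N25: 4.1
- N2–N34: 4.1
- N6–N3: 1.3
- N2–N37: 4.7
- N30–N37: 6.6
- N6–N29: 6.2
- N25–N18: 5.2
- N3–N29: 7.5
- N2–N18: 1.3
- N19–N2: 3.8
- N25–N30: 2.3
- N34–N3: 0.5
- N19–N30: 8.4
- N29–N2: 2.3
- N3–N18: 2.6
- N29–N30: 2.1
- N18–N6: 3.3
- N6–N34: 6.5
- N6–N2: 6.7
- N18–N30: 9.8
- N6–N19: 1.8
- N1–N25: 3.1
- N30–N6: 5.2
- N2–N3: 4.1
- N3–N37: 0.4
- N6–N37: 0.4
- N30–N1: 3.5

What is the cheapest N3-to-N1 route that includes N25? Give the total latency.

Shortest N3→N25: N3 → N37 → N6 → N19 → N25 = 6.7
Shortest N25→N1: N25 → N1 = 3.1
Total via N25: 6.7 + 3.1 = 9.8 ms.

9.8 ms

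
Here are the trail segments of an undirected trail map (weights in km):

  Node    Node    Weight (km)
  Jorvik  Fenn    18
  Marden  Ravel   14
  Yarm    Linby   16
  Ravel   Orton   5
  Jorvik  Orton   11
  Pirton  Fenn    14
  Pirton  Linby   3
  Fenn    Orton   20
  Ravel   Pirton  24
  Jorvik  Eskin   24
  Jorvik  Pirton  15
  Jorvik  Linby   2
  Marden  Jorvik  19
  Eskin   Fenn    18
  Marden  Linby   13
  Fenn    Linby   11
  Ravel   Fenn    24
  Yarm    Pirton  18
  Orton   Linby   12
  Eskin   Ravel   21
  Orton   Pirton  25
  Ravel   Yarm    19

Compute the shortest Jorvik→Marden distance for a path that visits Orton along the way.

30 km

Shortest Jorvik→Orton: Jorvik → Orton = 11
Shortest Orton→Marden: Orton → Ravel → Marden = 19
Total via Orton: 11 + 19 = 30 km.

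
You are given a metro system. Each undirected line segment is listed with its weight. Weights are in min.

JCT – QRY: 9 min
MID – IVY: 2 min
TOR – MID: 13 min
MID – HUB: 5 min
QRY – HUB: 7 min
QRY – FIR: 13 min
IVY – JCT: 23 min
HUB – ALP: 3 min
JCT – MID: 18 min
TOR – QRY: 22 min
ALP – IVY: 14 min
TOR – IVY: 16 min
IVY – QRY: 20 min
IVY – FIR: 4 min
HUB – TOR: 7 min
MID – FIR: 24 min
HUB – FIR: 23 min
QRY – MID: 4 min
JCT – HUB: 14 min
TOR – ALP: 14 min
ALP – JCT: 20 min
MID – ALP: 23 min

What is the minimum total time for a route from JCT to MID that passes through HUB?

Best JCT to HUB: JCT → HUB costing 14
Shortest HUB→MID: HUB → MID = 5
Total via HUB: 14 + 5 = 19 min.

19 min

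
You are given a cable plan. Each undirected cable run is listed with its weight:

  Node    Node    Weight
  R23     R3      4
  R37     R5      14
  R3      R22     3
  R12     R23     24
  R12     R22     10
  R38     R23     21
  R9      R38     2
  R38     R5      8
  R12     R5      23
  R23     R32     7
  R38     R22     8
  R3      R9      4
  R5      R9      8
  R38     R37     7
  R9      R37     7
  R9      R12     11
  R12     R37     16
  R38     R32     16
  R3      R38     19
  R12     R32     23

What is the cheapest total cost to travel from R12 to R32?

Compare a few routes:
R12–R22–R3–R23–R32: 10+3+4+7 = 24
R12–R9–R3–R23–R32: 11+4+4+7 = 26
R12–R32: 23 = 23
Cheapest is R12–R32 at 23.

23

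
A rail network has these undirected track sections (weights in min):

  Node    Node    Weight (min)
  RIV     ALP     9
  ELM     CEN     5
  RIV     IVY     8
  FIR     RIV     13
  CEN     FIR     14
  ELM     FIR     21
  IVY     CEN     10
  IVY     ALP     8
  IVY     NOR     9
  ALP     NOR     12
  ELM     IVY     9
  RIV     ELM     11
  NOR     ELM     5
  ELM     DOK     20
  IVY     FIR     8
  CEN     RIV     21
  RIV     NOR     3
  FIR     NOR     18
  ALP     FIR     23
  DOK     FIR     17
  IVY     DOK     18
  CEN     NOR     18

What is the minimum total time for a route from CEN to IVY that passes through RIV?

Best CEN to RIV: CEN–ELM–NOR–RIV costing 13
Best RIV to IVY: RIV–IVY costing 8
Total via RIV: 13 + 8 = 21 min.

21 min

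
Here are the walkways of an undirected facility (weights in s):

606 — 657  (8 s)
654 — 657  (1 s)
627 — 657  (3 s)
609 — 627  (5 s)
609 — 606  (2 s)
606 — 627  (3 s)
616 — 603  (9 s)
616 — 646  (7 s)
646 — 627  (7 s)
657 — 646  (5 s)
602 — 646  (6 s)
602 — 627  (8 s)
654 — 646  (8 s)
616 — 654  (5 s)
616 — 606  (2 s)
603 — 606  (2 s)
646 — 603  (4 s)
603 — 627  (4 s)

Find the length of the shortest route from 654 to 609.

9 s

Running Dijkstra from 654:
654: 0
657: 1  (via 654)
627: 4  (via 657)
616: 5  (via 654)
646: 6  (via 657)
606: 7  (via 627)
603: 8  (via 627)
609: 9  (via 627)
Shortest route: 654–657–627–609 = 9 s.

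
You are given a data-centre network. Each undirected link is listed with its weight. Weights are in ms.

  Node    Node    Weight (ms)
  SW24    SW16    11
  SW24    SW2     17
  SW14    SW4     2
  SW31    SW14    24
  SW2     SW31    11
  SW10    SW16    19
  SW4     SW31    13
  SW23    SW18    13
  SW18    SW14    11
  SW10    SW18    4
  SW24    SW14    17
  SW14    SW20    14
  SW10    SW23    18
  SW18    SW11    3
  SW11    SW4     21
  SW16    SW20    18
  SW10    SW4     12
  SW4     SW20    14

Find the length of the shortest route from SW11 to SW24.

31 ms

Shortest distances from SW11:
SW11: 0
SW18: 3  (via SW11)
SW10: 7  (via SW18)
SW14: 14  (via SW18)
SW23: 16  (via SW18)
SW4: 16  (via SW14)
SW16: 26  (via SW10)
SW20: 28  (via SW14)
SW31: 29  (via SW4)
SW24: 31  (via SW14)
Shortest route: SW11–SW18–SW14–SW24 = 31 ms.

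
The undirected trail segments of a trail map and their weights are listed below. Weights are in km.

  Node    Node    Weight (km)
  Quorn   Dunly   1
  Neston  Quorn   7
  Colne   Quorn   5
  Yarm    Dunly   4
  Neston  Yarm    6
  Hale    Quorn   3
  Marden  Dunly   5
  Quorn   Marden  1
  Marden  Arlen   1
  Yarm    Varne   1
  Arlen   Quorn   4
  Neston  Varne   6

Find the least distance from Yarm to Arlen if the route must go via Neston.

15 km

Best Yarm to Neston: Yarm–Neston costing 6
Best Neston to Arlen: Neston–Quorn–Marden–Arlen costing 9
Total via Neston: 6 + 9 = 15 km.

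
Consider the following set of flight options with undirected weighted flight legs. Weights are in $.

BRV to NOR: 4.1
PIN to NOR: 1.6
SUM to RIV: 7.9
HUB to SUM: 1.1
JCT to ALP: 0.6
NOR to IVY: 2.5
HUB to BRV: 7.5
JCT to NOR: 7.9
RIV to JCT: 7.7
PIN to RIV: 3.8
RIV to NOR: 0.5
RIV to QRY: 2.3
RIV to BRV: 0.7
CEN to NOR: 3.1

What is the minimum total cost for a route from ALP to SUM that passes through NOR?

$16.9

Shortest ALP→NOR: ALP–JCT–NOR = 8.5
Best NOR to SUM: NOR–RIV–SUM costing 8.4
Total via NOR: 8.5 + 8.4 = $16.9.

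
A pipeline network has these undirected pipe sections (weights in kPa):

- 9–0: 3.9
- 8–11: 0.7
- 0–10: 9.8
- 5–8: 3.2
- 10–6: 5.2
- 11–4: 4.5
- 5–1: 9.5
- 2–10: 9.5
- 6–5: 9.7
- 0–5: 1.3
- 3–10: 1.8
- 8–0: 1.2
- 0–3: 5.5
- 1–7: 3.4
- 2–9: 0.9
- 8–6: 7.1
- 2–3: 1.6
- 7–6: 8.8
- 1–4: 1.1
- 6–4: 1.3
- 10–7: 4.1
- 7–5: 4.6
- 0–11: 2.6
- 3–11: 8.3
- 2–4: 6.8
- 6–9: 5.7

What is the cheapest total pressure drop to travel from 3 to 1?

9.3 kPa

Enumerating some paths:
3–10–7–1: 1.8+4.1+3.4 = 9.3
3–10–6–4–1: 1.8+5.2+1.3+1.1 = 9.4
Cheapest is 3–10–7–1 at 9.3 kPa.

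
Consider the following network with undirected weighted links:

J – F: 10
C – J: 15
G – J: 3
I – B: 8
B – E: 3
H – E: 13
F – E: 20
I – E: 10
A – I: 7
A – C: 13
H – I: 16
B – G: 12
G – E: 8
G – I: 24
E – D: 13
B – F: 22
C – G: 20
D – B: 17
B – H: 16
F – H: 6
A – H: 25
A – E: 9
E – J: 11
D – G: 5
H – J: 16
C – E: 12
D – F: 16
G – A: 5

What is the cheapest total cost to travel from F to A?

Candidate routes:
F–J–G–A: 10+3+5 = 18
F–D–G–A: 16+5+5 = 26
Cheapest is F–J–G–A at 18.

18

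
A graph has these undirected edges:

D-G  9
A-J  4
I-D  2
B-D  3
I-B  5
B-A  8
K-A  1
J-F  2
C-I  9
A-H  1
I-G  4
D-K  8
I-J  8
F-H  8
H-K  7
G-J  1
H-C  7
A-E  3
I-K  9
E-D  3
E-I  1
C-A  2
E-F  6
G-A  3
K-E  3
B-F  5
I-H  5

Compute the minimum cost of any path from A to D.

Running Dijkstra from A:
A: 0
H: 1  (via A)
K: 1  (via A)
C: 2  (via A)
E: 3  (via A)
G: 3  (via A)
I: 4  (via E)
J: 4  (via A)
D: 6  (via E)
Shortest route: A–E–D = 6.

6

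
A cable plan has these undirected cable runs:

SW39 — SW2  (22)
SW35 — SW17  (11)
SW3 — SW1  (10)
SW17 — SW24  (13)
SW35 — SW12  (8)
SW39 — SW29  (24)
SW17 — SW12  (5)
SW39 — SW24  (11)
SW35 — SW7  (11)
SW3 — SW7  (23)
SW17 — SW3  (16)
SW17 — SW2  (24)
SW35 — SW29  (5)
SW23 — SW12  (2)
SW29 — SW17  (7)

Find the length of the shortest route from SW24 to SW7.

Compare a few routes:
SW24 - SW39 - SW29 - SW35 - SW7: 11+24+5+11 = 51
SW24 - SW17 - SW29 - SW35 - SW7: 13+7+5+11 = 36
SW24 - SW17 - SW35 - SW7: 13+11+11 = 35
SW24 - SW17 - SW12 - SW35 - SW7: 13+5+8+11 = 37
The minimum is 35 via SW24 - SW17 - SW35 - SW7.

35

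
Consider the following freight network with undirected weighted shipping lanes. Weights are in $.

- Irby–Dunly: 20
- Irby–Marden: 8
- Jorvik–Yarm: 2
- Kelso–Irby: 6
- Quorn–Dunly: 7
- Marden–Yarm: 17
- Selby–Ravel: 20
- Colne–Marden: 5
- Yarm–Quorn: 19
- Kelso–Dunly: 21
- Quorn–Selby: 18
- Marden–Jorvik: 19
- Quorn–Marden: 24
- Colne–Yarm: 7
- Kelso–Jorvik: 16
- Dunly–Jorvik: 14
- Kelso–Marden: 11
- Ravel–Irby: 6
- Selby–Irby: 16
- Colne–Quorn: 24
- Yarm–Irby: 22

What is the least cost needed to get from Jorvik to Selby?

$38

Compare a few routes:
Jorvik - Yarm - Irby - Selby: 2+22+16 = 40
Jorvik - Dunly - Quorn - Selby: 14+7+18 = 39
Jorvik - Yarm - Quorn - Selby: 2+19+18 = 39
Jorvik - Yarm - Colne - Marden - Irby - Selby: 2+7+5+8+16 = 38
Cheapest is Jorvik - Yarm - Colne - Marden - Irby - Selby at $38.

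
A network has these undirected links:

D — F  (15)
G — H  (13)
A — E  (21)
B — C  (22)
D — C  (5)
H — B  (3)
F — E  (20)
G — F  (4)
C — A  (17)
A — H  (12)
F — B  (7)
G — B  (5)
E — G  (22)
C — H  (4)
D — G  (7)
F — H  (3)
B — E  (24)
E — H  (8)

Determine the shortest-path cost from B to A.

15

Shortest distances from B:
B: 0
H: 3  (via B)
G: 5  (via B)
F: 6  (via H)
C: 7  (via H)
E: 11  (via H)
D: 12  (via G)
A: 15  (via H)
Shortest route: B → H → A = 15.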